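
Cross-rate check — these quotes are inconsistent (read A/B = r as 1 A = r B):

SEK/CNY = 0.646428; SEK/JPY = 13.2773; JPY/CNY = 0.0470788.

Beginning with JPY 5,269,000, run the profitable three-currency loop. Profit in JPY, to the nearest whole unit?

Profitable loop is JPY → SEK → CNY → JPY:
JPY 5,269,000 ÷ 13.2773 = SEK 396,842.73
SEK 396,842.73 × 0.646428 = CNY 256,530.25
CNY 256,530.25 ÷ 0.0470788 = JPY 5,448,955
Profit = JPY 5,448,955 − JPY 5,269,000

Profit: JPY 179,955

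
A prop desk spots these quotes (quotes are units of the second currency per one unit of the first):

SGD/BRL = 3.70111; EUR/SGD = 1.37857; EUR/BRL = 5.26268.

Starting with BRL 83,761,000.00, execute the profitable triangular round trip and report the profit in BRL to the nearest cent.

Profit: BRL 2,633,879.01

Profitable loop is BRL → SGD → EUR → BRL:
BRL 83,761,000.00 ÷ 3.70111 = SGD 22,631,318.71
SGD 22,631,318.71 ÷ 1.37857 = EUR 16,416,517.63
EUR 16,416,517.63 × 5.26268 = BRL 86,394,879.01
Profit = BRL 86,394,879.01 − BRL 83,761,000.00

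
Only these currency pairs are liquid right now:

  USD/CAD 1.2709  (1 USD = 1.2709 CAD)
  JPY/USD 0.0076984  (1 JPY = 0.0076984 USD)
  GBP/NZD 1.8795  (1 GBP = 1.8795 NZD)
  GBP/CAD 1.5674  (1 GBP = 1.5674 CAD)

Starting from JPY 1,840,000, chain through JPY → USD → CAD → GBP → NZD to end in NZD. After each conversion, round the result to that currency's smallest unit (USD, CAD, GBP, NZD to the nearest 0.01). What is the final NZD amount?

JPY 1,840,000 × 0.0076984 = USD 14,165.06
USD 14,165.06 × 1.2709 = CAD 18,002.37
CAD 18,002.37 ÷ 1.5674 = GBP 11,485.50
GBP 11,485.50 × 1.8795 = NZD 21,587.00

NZD 21,587.00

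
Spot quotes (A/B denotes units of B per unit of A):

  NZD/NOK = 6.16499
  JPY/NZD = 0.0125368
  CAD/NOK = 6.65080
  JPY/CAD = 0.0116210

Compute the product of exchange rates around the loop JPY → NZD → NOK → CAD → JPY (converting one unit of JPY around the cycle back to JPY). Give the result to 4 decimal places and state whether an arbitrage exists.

Around JPY → NZD → NOK → CAD → JPY: 1 × 0.0125368 × 6.16499 ÷ 6.65080 ÷ 0.0116210 = 1.000004
Product ≈ 1 (deviation 0.000%, within rounding noise).

1.0000 (no arbitrage)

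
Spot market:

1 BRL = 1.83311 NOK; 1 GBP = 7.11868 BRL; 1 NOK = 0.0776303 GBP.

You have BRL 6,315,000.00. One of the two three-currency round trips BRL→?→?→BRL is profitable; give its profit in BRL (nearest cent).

Profit: BRL 82,239.60

Profitable loop is BRL → NOK → GBP → BRL:
BRL 6,315,000.00 × 1.83311 = NOK 11,576,089.65
NOK 11,576,089.65 × 0.0776303 = GBP 898,655.31
GBP 898,655.31 × 7.11868 = BRL 6,397,239.60
Profit = BRL 6,397,239.60 − BRL 6,315,000.00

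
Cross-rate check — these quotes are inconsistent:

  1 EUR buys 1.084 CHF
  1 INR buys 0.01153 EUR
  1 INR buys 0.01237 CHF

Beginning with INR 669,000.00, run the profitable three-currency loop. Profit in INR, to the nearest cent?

Profit: INR 6,950.68

Profitable loop is INR → EUR → CHF → INR:
INR 669,000.00 × 0.01153 = EUR 7,713.57
EUR 7,713.57 × 1.084 = CHF 8,361.51
CHF 8,361.51 ÷ 0.01237 = INR 675,950.68
Profit = INR 675,950.68 − INR 669,000.00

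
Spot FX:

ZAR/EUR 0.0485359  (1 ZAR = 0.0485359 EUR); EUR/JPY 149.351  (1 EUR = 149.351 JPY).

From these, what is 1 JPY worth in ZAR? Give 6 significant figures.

JPY/ZAR = 0.137952

1 JPY ÷ 149.351 = 0.00669564 EUR
0.00669564 EUR ÷ 0.0485359 = 0.137952 ZAR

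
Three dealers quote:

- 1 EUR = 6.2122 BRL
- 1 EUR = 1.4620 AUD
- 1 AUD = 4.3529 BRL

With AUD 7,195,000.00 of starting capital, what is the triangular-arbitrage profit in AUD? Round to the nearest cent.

Profit: AUD 175,745.77

Profitable loop is AUD → BRL → EUR → AUD:
AUD 7,195,000.00 × 4.3529 = BRL 31,319,115.50
BRL 31,319,115.50 ÷ 6.2122 = EUR 5,041,549.77
EUR 5,041,549.77 × 1.4620 = AUD 7,370,745.77
Profit = AUD 7,370,745.77 − AUD 7,195,000.00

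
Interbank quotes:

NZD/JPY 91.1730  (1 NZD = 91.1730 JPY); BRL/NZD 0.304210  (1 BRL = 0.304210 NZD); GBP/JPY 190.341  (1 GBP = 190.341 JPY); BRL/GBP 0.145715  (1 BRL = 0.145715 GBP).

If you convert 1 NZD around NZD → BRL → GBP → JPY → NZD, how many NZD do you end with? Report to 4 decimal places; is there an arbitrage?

1.0000 (no arbitrage)

Around NZD → BRL → GBP → JPY → NZD: 1 ÷ 0.304210 × 0.145715 × 190.341 ÷ 91.1730 = 0.999993
Product ≈ 1 (deviation 0.001%, within rounding noise).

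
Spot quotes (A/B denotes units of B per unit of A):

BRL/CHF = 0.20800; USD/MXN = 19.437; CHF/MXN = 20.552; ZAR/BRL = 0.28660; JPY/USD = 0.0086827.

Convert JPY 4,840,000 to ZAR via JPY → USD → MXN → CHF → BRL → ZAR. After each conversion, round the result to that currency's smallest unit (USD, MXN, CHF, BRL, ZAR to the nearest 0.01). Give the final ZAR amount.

ZAR 666,708.16

JPY 4,840,000 × 0.0086827 = USD 42,024.27
USD 42,024.27 × 19.437 = MXN 816,825.74
MXN 816,825.74 ÷ 20.552 = CHF 39,744.34
CHF 39,744.34 ÷ 0.20800 = BRL 191,078.56
BRL 191,078.56 ÷ 0.28660 = ZAR 666,708.16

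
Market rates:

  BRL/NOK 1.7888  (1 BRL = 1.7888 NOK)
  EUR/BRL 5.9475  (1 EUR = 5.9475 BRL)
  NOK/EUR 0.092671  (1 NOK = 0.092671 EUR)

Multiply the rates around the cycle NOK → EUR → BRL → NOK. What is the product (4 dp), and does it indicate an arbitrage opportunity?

Around NOK → EUR → BRL → NOK: 1 × 0.092671 × 5.9475 × 1.7888 = 0.985916
Product < 1; profitable direction is NOK → BRL → EUR → NOK.

0.9859 (arbitrage exists)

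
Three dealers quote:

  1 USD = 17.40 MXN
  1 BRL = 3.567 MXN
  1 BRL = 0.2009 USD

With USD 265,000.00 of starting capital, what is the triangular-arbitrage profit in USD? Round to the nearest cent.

Profit: USD 5,408.16

Profitable loop is USD → BRL → MXN → USD:
USD 265,000.00 ÷ 0.2009 = BRL 1,319,064.21
BRL 1,319,064.21 × 3.567 = MXN 4,705,102.04
MXN 4,705,102.04 ÷ 17.40 = USD 270,408.16
Profit = USD 270,408.16 − USD 265,000.00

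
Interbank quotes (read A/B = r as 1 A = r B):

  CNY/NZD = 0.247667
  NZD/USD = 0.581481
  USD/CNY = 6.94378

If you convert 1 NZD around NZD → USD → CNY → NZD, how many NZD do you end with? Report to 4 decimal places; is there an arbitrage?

Around NZD → USD → CNY → NZD: 1 × 0.581481 × 6.94378 × 0.247667 = 0.999999
Product ≈ 1 (deviation 0.000%, within rounding noise).

1.0000 (no arbitrage)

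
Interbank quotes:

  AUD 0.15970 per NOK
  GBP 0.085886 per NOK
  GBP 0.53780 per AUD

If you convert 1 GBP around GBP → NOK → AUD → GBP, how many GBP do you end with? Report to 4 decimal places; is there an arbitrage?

Around GBP → NOK → AUD → GBP: 1 ÷ 0.085886 × 0.15970 × 0.53780 = 1.000008
Product ≈ 1 (deviation 0.001%, within rounding noise).

1.0000 (no arbitrage)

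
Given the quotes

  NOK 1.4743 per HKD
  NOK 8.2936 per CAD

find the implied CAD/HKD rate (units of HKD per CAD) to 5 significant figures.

1 CAD × 8.2936 = 8.2936 NOK
8.2936 NOK ÷ 1.4743 = 5.62545 HKD

CAD/HKD = 5.6254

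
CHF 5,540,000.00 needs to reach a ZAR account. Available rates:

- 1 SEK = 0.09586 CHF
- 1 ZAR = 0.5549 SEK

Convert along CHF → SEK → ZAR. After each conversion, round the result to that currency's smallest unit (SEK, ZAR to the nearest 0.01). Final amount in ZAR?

ZAR 104,149,602.14

CHF 5,540,000.00 ÷ 0.09586 = SEK 57,792,614.23
SEK 57,792,614.23 ÷ 0.5549 = ZAR 104,149,602.14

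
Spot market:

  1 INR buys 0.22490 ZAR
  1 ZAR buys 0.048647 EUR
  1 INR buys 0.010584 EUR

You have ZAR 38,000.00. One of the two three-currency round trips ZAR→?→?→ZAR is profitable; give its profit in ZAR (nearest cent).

Profitable loop is ZAR → EUR → INR → ZAR:
ZAR 38,000.00 × 0.048647 = EUR 1,848.59
EUR 1,848.59 ÷ 0.010584 = INR 174,658.54
INR 174,658.54 × 0.22490 = ZAR 39,280.71
Profit = ZAR 39,280.71 − ZAR 38,000.00

Profit: ZAR 1,280.71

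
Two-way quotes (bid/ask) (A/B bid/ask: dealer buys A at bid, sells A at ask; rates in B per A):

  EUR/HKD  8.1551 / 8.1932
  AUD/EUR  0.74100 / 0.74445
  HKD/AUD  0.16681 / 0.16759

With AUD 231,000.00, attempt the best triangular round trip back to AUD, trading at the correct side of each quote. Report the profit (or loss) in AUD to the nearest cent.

Best loop AUD → EUR → HKD → AUD:
AUD 231,000.00 × 0.74100 (sell AUD at bid) = EUR 171,171.00
EUR 171,171.00 × 8.1551 (sell EUR at bid) = HKD 1,395,916.62
HKD 1,395,916.62 × 0.16681 (sell HKD at bid) = AUD 232,852.85

Net profit: AUD 1,852.85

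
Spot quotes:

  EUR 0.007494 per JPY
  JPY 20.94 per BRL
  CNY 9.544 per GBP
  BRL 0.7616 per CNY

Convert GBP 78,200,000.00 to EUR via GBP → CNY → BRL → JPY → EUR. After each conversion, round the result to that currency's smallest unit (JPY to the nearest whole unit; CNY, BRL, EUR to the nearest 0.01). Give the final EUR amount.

GBP 78,200,000.00 × 9.544 = CNY 746,340,800.00
CNY 746,340,800.00 × 0.7616 = BRL 568,413,153.28
BRL 568,413,153.28 × 20.94 = JPY 11,902,571,430
JPY 11,902,571,430 × 0.007494 = EUR 89,197,870.30

EUR 89,197,870.30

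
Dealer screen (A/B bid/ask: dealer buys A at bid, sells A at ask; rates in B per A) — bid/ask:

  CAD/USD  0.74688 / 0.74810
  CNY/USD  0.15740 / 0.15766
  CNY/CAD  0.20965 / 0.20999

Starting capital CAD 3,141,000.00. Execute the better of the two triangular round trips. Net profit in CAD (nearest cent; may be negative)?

Best loop CAD → CNY → USD → CAD:
CAD 3,141,000.00 ÷ 0.20999 (buy CNY at ask) = CNY 14,957,855.14
CNY 14,957,855.14 × 0.15740 (sell CNY at bid) = USD 2,354,366.40
USD 2,354,366.40 ÷ 0.74810 (buy CAD at ask) = CAD 3,147,127.92

Net profit: CAD 6,127.92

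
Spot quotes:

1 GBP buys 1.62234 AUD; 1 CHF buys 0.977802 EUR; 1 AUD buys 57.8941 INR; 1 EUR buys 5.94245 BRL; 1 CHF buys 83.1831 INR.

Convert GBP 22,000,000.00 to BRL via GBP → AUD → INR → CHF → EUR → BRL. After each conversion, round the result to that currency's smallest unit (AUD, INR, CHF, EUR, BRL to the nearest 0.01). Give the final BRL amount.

GBP 22,000,000.00 × 1.62234 = AUD 35,691,480.00
AUD 35,691,480.00 × 57.8941 = INR 2,066,326,112.27
INR 2,066,326,112.27 ÷ 83.1831 = CHF 24,840,696.15
CHF 24,840,696.15 × 0.977802 = EUR 24,289,282.38
EUR 24,289,282.38 × 5.94245 = BRL 144,337,846.08

BRL 144,337,846.08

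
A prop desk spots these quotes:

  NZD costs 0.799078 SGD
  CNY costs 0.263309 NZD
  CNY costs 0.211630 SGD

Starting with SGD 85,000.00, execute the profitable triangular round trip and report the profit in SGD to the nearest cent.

Profit: SGD 495.11

Profitable loop is SGD → NZD → CNY → SGD:
SGD 85,000.00 ÷ 0.799078 = NZD 106,372.59
NZD 106,372.59 ÷ 0.263309 = CNY 403,983.89
CNY 403,983.89 × 0.211630 = SGD 85,495.11
Profit = SGD 85,495.11 − SGD 85,000.00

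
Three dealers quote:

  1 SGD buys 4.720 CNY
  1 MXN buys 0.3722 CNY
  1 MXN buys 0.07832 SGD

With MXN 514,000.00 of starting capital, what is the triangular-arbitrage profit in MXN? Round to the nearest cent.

Profitable loop is MXN → CNY → SGD → MXN:
MXN 514,000.00 × 0.3722 = CNY 191,310.80
CNY 191,310.80 ÷ 4.720 = SGD 40,531.95
SGD 40,531.95 ÷ 0.07832 = MXN 517,517.23
Profit = MXN 517,517.23 − MXN 514,000.00

Profit: MXN 3,517.23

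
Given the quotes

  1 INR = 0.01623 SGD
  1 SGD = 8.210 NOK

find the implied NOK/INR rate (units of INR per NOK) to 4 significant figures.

1 NOK ÷ 8.210 = 0.121803 SGD
0.121803 SGD ÷ 0.01623 = 7.50479 INR

NOK/INR = 7.505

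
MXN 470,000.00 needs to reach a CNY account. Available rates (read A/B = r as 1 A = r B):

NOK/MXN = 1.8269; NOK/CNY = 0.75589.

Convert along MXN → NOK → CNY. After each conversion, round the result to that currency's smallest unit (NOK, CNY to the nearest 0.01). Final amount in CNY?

CNY 194,465.11

MXN 470,000.00 ÷ 1.8269 = NOK 257,266.41
NOK 257,266.41 × 0.75589 = CNY 194,465.11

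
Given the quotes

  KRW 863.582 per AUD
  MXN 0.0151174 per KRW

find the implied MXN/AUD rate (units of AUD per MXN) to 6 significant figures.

MXN/AUD = 0.0765983

1 MXN ÷ 0.0151174 = 66.1489 KRW
66.1489 KRW ÷ 863.582 = 0.0765983 AUD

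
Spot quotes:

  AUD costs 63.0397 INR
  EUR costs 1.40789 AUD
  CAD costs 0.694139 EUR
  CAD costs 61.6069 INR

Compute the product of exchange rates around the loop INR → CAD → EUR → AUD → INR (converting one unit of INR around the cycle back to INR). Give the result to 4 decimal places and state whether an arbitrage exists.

Around INR → CAD → EUR → AUD → INR: 1 ÷ 61.6069 × 0.694139 × 1.40789 × 63.0397 = 1.000000
Product ≈ 1 (deviation 0.000%, within rounding noise).

1.0000 (no arbitrage)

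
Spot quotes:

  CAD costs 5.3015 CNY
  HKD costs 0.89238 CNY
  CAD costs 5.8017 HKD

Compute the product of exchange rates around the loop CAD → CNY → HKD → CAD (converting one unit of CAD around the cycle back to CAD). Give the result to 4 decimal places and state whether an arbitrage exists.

1.0240 (arbitrage exists)

Around CAD → CNY → HKD → CAD: 1 × 5.3015 ÷ 0.89238 ÷ 5.8017 = 1.023985
Product > 1; profitable direction is CAD → CNY → HKD → CAD.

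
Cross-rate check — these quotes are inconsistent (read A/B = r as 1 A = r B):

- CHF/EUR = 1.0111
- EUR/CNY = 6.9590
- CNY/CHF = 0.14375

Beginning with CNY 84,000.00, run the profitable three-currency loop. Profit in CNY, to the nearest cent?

Profit: CNY 962.66

Profitable loop is CNY → CHF → EUR → CNY:
CNY 84,000.00 × 0.14375 = CHF 12,075.00
CHF 12,075.00 × 1.0111 = EUR 12,209.03
EUR 12,209.03 × 6.9590 = CNY 84,962.66
Profit = CNY 84,962.66 − CNY 84,000.00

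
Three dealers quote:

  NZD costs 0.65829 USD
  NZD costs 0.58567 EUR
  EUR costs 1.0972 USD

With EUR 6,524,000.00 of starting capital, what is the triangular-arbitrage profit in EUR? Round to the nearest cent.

Profitable loop is EUR → NZD → USD → EUR:
EUR 6,524,000.00 ÷ 0.58567 = NZD 11,139,378.83
NZD 11,139,378.83 × 0.65829 = USD 7,332,941.69
USD 7,332,941.69 ÷ 1.0972 = EUR 6,683,322.72
Profit = EUR 6,683,322.72 − EUR 6,524,000.00

Profit: EUR 159,322.72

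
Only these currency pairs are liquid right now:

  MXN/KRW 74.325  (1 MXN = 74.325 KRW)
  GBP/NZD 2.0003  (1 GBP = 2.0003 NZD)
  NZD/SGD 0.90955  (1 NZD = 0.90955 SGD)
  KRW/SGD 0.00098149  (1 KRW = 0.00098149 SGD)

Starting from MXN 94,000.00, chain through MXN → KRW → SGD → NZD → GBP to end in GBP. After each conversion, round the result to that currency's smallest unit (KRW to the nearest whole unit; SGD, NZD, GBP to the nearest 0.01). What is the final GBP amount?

MXN 94,000.00 × 74.325 = KRW 6,986,550
KRW 6,986,550 × 0.00098149 = SGD 6,857.23
SGD 6,857.23 ÷ 0.90955 = NZD 7,539.15
NZD 7,539.15 ÷ 2.0003 = GBP 3,769.01

GBP 3,769.01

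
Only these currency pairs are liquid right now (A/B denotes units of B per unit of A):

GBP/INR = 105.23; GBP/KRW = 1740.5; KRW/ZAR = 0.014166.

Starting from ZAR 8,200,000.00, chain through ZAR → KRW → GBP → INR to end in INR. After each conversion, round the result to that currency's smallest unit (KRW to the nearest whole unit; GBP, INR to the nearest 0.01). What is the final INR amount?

ZAR 8,200,000.00 ÷ 0.014166 = KRW 578,850,769
KRW 578,850,769 ÷ 1740.5 = GBP 332,577.29
GBP 332,577.29 × 105.23 = INR 34,997,108.23

INR 34,997,108.23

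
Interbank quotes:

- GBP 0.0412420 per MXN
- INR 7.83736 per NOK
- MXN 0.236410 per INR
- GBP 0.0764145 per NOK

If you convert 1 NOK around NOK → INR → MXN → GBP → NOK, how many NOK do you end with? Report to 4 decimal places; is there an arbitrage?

1.0000 (no arbitrage)

Around NOK → INR → MXN → GBP → NOK: 1 × 7.83736 × 0.236410 × 0.0412420 ÷ 0.0764145 = 0.999999
Product ≈ 1 (deviation 0.000%, within rounding noise).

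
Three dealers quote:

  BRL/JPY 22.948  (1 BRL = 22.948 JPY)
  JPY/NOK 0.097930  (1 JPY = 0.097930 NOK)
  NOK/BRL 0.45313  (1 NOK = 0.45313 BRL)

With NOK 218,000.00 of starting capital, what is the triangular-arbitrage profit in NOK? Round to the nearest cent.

Profit: NOK 3,993.32

Profitable loop is NOK → BRL → JPY → NOK:
NOK 218,000.00 × 0.45313 = BRL 98,782.34
BRL 98,782.34 × 22.948 = JPY 2,266,857
JPY 2,266,857 × 0.097930 = NOK 221,993.32
Profit = NOK 221,993.32 − NOK 218,000.00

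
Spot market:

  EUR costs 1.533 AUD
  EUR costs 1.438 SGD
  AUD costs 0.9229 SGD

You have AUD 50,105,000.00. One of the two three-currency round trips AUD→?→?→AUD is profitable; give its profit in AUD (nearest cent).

Profit: AUD 821,420.50

Profitable loop is AUD → EUR → SGD → AUD:
AUD 50,105,000.00 ÷ 1.533 = EUR 32,684,279.19
EUR 32,684,279.19 × 1.438 = SGD 46,999,993.48
SGD 46,999,993.48 ÷ 0.9229 = AUD 50,926,420.50
Profit = AUD 50,926,420.50 − AUD 50,105,000.00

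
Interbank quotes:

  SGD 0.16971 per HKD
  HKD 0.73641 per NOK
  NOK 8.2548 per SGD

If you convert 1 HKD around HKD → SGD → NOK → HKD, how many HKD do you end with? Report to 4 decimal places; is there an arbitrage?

1.0317 (arbitrage exists)

Around HKD → SGD → NOK → HKD: 1 × 0.16971 × 8.2548 × 0.73641 = 1.031653
Product > 1; profitable direction is HKD → SGD → NOK → HKD.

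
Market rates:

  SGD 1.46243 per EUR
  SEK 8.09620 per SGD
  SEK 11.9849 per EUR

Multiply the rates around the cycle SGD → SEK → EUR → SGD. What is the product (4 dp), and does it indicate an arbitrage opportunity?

Around SGD → SEK → EUR → SGD: 1 × 8.09620 ÷ 11.9849 × 1.46243 = 0.987920
Product < 1; profitable direction is SGD → EUR → SEK → SGD.

0.9879 (arbitrage exists)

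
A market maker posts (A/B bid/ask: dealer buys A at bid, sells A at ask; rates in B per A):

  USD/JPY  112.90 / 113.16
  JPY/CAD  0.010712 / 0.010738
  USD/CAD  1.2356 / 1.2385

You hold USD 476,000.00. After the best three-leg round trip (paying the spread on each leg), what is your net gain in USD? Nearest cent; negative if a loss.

Net profit: USD 8,025.80

Best loop USD → CAD → JPY → USD:
USD 476,000.00 × 1.2356 (sell USD at bid) = CAD 588,145.60
CAD 588,145.60 ÷ 0.010738 (buy JPY at ask) = JPY 54,772,360
JPY 54,772,360 ÷ 113.16 (buy USD at ask) = USD 484,025.80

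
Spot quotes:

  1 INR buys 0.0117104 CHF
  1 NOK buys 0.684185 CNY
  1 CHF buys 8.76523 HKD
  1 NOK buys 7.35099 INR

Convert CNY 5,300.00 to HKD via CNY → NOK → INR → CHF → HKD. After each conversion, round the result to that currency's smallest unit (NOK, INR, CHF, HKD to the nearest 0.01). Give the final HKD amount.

HKD 5,845.01

CNY 5,300.00 ÷ 0.684185 = NOK 7,746.44
NOK 7,746.44 × 7.35099 = INR 56,944.00
INR 56,944.00 × 0.0117104 = CHF 666.84
CHF 666.84 × 8.76523 = HKD 5,845.01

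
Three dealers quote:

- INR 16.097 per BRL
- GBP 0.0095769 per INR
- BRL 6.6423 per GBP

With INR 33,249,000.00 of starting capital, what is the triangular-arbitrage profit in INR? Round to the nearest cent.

Profitable loop is INR → GBP → BRL → INR:
INR 33,249,000.00 × 0.0095769 = GBP 318,422.35
GBP 318,422.35 × 6.6423 = BRL 2,115,056.76
BRL 2,115,056.76 × 16.097 = INR 34,046,068.71
Profit = INR 34,046,068.71 − INR 33,249,000.00

Profit: INR 797,068.71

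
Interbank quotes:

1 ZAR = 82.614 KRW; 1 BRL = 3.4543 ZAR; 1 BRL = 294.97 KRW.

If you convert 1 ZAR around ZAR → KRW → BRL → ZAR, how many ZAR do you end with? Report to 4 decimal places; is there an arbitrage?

0.9675 (arbitrage exists)

Around ZAR → KRW → BRL → ZAR: 1 × 82.614 ÷ 294.97 × 3.4543 = 0.967466
Product < 1; profitable direction is ZAR → BRL → KRW → ZAR.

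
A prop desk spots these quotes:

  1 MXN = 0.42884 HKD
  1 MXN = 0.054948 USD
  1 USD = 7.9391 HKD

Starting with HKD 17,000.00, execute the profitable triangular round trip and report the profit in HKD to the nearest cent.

Profit: HKD 293.26

Profitable loop is HKD → MXN → USD → HKD:
HKD 17,000.00 ÷ 0.42884 = MXN 39,641.82
MXN 39,641.82 × 0.054948 = USD 2,178.24
USD 2,178.24 × 7.9391 = HKD 17,293.26
Profit = HKD 17,293.26 − HKD 17,000.00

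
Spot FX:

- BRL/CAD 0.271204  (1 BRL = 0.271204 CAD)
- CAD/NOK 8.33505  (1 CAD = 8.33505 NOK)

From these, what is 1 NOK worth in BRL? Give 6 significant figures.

1 NOK ÷ 8.33505 = 0.119975 CAD
0.119975 CAD ÷ 0.271204 = 0.44238 BRL

NOK/BRL = 0.442380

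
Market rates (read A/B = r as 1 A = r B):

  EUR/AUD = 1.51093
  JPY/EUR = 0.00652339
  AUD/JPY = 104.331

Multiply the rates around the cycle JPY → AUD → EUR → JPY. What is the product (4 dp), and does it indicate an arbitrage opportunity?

0.9725 (arbitrage exists)

Around JPY → AUD → EUR → JPY: 1 ÷ 104.331 ÷ 1.51093 ÷ 0.00652339 = 0.972454
Product < 1; profitable direction is JPY → EUR → AUD → JPY.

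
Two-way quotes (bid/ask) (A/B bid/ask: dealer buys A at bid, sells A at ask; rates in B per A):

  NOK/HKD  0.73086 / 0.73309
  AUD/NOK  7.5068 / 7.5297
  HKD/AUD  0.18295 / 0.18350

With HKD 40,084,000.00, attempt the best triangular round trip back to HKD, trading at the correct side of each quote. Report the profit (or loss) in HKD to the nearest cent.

Net profit: HKD 149,934.65

Best loop HKD → AUD → NOK → HKD:
HKD 40,084,000.00 × 0.18295 (sell HKD at bid) = AUD 7,333,367.80
AUD 7,333,367.80 × 7.5068 (sell AUD at bid) = NOK 55,050,125.40
NOK 55,050,125.40 × 0.73086 (sell NOK at bid) = HKD 40,233,934.65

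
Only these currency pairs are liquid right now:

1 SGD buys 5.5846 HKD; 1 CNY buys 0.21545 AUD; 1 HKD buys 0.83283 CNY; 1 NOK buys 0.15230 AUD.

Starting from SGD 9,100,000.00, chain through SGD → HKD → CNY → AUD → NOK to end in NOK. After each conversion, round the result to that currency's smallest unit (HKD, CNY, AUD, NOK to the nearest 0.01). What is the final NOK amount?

NOK 59,873,744.58

SGD 9,100,000.00 × 5.5846 = HKD 50,819,860.00
HKD 50,819,860.00 × 0.83283 = CNY 42,324,304.00
CNY 42,324,304.00 × 0.21545 = AUD 9,118,771.30
AUD 9,118,771.30 ÷ 0.15230 = NOK 59,873,744.58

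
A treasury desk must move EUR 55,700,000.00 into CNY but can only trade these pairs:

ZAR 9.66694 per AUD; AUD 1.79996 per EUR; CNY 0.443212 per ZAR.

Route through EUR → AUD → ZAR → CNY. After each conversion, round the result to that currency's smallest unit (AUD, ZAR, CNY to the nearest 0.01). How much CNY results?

CNY 429,554,806.25

EUR 55,700,000.00 × 1.79996 = AUD 100,257,772.00
AUD 100,257,772.00 × 9.66694 = ZAR 969,185,866.46
ZAR 969,185,866.46 × 0.443212 = CNY 429,554,806.25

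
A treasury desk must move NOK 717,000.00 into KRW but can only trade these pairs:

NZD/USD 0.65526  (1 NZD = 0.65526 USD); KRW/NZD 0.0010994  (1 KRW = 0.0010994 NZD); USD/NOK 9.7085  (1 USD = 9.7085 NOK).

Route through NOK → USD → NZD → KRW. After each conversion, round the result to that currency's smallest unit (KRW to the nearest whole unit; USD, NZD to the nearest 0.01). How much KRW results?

NOK 717,000.00 ÷ 9.7085 = USD 73,852.81
USD 73,852.81 ÷ 0.65526 = NZD 112,707.64
NZD 112,707.64 ÷ 0.0010994 = KRW 102,517,409

KRW 102,517,409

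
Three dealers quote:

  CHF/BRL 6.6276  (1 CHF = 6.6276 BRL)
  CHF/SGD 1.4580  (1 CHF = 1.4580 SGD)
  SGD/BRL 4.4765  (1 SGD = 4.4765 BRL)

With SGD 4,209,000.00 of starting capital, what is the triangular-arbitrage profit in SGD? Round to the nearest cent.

Profit: SGD 65,045.12

Profitable loop is SGD → CHF → BRL → SGD:
SGD 4,209,000.00 ÷ 1.4580 = CHF 2,886,831.28
CHF 2,886,831.28 × 6.6276 = BRL 19,132,762.96
BRL 19,132,762.96 ÷ 4.4765 = SGD 4,274,045.12
Profit = SGD 4,274,045.12 − SGD 4,209,000.00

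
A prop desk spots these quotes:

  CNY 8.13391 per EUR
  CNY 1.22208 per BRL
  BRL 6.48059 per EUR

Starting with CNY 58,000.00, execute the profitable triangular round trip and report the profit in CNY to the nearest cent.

Profitable loop is CNY → BRL → EUR → CNY:
CNY 58,000.00 ÷ 1.22208 = BRL 47,460.07
BRL 47,460.07 ÷ 6.48059 = EUR 7,323.42
EUR 7,323.42 × 8.13391 = CNY 59,568.02
Profit = CNY 59,568.02 − CNY 58,000.00

Profit: CNY 1,568.02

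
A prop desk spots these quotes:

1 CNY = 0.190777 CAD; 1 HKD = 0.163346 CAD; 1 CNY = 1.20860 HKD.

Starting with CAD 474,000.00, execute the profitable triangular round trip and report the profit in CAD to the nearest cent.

Profitable loop is CAD → CNY → HKD → CAD:
CAD 474,000.00 ÷ 0.190777 = CNY 2,484,576.23
CNY 2,484,576.23 × 1.20860 = HKD 3,002,858.84
HKD 3,002,858.84 × 0.163346 = CAD 490,504.98
Profit = CAD 490,504.98 − CAD 474,000.00

Profit: CAD 16,504.98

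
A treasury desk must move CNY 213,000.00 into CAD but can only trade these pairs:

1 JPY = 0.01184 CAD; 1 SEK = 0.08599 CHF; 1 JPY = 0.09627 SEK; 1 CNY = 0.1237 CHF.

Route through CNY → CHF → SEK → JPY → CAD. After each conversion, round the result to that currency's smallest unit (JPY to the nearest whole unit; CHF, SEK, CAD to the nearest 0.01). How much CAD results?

CNY 213,000.00 × 0.1237 = CHF 26,348.10
CHF 26,348.10 ÷ 0.08599 = SEK 306,408.88
SEK 306,408.88 ÷ 0.09627 = JPY 3,182,808
JPY 3,182,808 × 0.01184 = CAD 37,684.45

CAD 37,684.45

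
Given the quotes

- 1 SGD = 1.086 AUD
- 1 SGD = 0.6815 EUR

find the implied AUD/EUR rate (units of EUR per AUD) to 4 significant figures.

1 AUD ÷ 1.086 = 0.92081 SGD
0.92081 SGD × 0.6815 = 0.627532 EUR

AUD/EUR = 0.6275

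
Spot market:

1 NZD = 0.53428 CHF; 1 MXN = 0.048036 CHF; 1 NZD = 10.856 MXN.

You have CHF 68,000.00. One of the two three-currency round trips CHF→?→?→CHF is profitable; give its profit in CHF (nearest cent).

Profitable loop is CHF → MXN → NZD → CHF:
CHF 68,000.00 ÷ 0.048036 = MXN 1,415,604.96
MXN 1,415,604.96 ÷ 10.856 = NZD 130,398.39
NZD 130,398.39 × 0.53428 = CHF 69,669.25
Profit = CHF 69,669.25 − CHF 68,000.00

Profit: CHF 1,669.25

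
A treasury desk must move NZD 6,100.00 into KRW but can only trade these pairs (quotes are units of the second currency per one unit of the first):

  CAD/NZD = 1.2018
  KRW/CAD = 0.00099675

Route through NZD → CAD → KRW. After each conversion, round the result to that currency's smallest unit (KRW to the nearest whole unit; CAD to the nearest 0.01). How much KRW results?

NZD 6,100.00 ÷ 1.2018 = CAD 5,075.72
CAD 5,075.72 ÷ 0.00099675 = KRW 5,092,270

KRW 5,092,270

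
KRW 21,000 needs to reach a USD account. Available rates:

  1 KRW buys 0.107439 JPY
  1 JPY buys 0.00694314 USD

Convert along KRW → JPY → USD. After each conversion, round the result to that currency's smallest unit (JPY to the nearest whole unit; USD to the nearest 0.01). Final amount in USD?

KRW 21,000 × 0.107439 = JPY 2,256
JPY 2,256 × 0.00694314 = USD 15.66

USD 15.66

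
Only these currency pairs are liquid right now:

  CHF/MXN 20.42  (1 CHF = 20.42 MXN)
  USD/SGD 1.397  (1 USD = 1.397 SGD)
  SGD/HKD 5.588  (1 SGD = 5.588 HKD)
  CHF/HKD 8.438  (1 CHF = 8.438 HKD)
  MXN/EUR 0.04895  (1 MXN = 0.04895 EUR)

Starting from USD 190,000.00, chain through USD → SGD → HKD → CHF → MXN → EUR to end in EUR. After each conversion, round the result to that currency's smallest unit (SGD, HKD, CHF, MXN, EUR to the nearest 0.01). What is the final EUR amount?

EUR 175,701.44

USD 190,000.00 × 1.397 = SGD 265,430.00
SGD 265,430.00 × 5.588 = HKD 1,483,222.84
HKD 1,483,222.84 ÷ 8.438 = CHF 175,778.96
CHF 175,778.96 × 20.42 = MXN 3,589,406.36
MXN 3,589,406.36 × 0.04895 = EUR 175,701.44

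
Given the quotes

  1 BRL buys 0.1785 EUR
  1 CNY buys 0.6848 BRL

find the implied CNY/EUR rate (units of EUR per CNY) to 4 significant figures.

CNY/EUR = 0.1222

1 CNY × 0.6848 = 0.6848 BRL
0.6848 BRL × 0.1785 = 0.122237 EUR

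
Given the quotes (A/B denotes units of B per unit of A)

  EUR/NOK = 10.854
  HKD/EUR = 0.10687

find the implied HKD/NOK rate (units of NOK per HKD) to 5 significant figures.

1 HKD × 0.10687 = 0.10687 EUR
0.10687 EUR × 10.854 = 1.15997 NOK

HKD/NOK = 1.1600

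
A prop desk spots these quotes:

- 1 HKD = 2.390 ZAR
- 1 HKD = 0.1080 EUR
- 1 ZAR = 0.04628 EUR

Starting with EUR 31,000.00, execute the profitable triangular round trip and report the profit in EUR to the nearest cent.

Profitable loop is EUR → HKD → ZAR → EUR:
EUR 31,000.00 ÷ 0.1080 = HKD 287,037.04
HKD 287,037.04 × 2.390 = ZAR 686,018.52
ZAR 686,018.52 × 0.04628 = EUR 31,748.94
Profit = EUR 31,748.94 − EUR 31,000.00

Profit: EUR 748.94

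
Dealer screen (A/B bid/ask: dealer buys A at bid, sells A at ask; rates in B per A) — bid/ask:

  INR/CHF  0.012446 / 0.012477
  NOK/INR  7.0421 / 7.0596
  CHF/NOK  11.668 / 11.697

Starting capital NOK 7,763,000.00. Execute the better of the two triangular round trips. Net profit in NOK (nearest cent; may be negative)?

Net profit: NOK 175,857.22

Best loop NOK → INR → CHF → NOK:
NOK 7,763,000.00 × 7.0421 (sell NOK at bid) = INR 54,667,822.30
INR 54,667,822.30 × 0.012446 (sell INR at bid) = CHF 680,395.72
CHF 680,395.72 × 11.668 (sell CHF at bid) = NOK 7,938,857.22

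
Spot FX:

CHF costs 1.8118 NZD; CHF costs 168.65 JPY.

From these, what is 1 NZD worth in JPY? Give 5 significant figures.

1 NZD ÷ 1.8118 = 0.551937 CHF
0.551937 CHF × 168.65 = 93.0842 JPY

NZD/JPY = 93.084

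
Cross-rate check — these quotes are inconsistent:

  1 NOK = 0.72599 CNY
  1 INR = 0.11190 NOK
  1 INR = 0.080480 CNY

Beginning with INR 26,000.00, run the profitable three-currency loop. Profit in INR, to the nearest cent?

Profitable loop is INR → NOK → CNY → INR:
INR 26,000.00 × 0.11190 = NOK 2,909.40
NOK 2,909.40 × 0.72599 = CNY 2,112.20
CNY 2,112.20 ÷ 0.080480 = INR 26,244.97
Profit = INR 26,244.97 − INR 26,000.00

Profit: INR 244.97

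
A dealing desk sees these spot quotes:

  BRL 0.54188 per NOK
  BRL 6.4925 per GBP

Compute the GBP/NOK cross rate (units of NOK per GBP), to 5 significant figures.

1 GBP × 6.4925 = 6.4925 BRL
6.4925 BRL ÷ 0.54188 = 11.9814 NOK

GBP/NOK = 11.981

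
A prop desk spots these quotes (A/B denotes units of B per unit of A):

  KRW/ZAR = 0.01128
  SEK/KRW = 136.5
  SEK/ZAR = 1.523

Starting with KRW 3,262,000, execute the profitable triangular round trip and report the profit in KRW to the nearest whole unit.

Profitable loop is KRW → ZAR → SEK → KRW:
KRW 3,262,000 × 0.01128 = ZAR 36,795.36
ZAR 36,795.36 ÷ 1.523 = SEK 24,159.79
SEK 24,159.79 × 136.5 = KRW 3,297,811
Profit = KRW 3,297,811 − KRW 3,262,000

Profit: KRW 35,811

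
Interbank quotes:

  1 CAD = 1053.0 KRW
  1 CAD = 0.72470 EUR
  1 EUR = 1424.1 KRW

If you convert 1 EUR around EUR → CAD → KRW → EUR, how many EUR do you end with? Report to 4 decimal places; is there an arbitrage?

1.0203 (arbitrage exists)

Around EUR → CAD → KRW → EUR: 1 ÷ 0.72470 × 1053.0 ÷ 1424.1 = 1.020304
Product > 1; profitable direction is EUR → CAD → KRW → EUR.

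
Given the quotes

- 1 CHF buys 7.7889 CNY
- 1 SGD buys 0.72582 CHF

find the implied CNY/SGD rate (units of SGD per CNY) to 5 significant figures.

CNY/SGD = 0.17689

1 CNY ÷ 7.7889 = 0.128388 CHF
0.128388 CHF ÷ 0.72582 = 0.176887 SGD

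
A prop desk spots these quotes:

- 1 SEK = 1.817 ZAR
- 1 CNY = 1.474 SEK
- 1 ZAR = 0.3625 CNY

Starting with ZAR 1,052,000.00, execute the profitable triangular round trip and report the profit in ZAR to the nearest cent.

Profitable loop is ZAR → SEK → CNY → ZAR:
ZAR 1,052,000.00 ÷ 1.817 = SEK 578,976.33
SEK 578,976.33 ÷ 1.474 = CNY 392,792.63
CNY 392,792.63 ÷ 0.3625 = ZAR 1,083,565.87
Profit = ZAR 1,083,565.87 − ZAR 1,052,000.00

Profit: ZAR 31,565.87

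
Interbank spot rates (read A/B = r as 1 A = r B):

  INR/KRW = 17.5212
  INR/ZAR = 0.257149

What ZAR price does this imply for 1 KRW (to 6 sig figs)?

KRW/ZAR = 0.0146764

1 KRW ÷ 17.5212 = 0.0570737 INR
0.0570737 INR × 0.257149 = 0.0146764 ZAR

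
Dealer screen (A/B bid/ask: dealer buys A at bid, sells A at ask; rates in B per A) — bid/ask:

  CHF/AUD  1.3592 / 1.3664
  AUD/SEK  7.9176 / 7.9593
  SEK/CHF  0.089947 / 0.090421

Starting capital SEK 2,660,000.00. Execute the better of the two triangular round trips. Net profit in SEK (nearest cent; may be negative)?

Net profit: SEK 44,952.25

Best loop SEK → AUD → CHF → SEK:
SEK 2,660,000.00 ÷ 7.9593 (buy AUD at ask) = AUD 334,200.24
AUD 334,200.24 ÷ 1.3664 (buy CHF at ask) = CHF 244,584.49
CHF 244,584.49 ÷ 0.090421 (buy SEK at ask) = SEK 2,704,952.25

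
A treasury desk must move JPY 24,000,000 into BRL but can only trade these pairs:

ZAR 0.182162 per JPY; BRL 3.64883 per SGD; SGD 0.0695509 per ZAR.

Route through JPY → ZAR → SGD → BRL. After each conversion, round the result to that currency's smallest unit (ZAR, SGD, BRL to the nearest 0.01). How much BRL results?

JPY 24,000,000 × 0.182162 = ZAR 4,371,888.00
ZAR 4,371,888.00 × 0.0695509 = SGD 304,068.75
SGD 304,068.75 × 3.64883 = BRL 1,109,495.18

BRL 1,109,495.18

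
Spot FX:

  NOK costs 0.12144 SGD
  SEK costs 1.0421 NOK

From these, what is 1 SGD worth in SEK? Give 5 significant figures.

SGD/SEK = 7.9019

1 SGD ÷ 0.12144 = 8.23452 NOK
8.23452 NOK ÷ 1.0421 = 7.90185 SEK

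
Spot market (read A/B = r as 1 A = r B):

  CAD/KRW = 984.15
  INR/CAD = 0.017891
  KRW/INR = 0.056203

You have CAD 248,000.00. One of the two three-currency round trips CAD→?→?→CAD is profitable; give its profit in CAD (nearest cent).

Profitable loop is CAD → INR → KRW → CAD:
CAD 248,000.00 ÷ 0.017891 = INR 13,861,718.18
INR 13,861,718.18 ÷ 0.056203 = KRW 246,636,624
KRW 246,636,624 ÷ 984.15 = CAD 250,608.77
Profit = CAD 250,608.77 − CAD 248,000.00

Profit: CAD 2,608.77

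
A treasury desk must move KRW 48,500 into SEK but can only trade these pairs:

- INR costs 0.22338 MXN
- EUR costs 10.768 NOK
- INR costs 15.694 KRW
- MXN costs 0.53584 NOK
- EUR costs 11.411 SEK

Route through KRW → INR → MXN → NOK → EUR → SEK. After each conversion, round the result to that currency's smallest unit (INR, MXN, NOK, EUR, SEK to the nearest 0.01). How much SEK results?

KRW 48,500 ÷ 15.694 = INR 3,090.35
INR 3,090.35 × 0.22338 = MXN 690.32
MXN 690.32 × 0.53584 = NOK 369.90
NOK 369.90 ÷ 10.768 = EUR 34.35
EUR 34.35 × 11.411 = SEK 391.97

SEK 391.97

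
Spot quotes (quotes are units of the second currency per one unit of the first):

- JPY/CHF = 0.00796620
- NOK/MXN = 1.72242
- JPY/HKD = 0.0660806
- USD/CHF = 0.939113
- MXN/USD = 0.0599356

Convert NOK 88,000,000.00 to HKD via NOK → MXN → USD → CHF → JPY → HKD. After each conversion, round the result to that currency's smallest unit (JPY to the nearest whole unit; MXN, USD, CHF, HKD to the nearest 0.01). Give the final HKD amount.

HKD 70,769,677.06

NOK 88,000,000.00 × 1.72242 = MXN 151,572,960.00
MXN 151,572,960.00 × 0.0599356 = USD 9,084,616.30
USD 9,084,616.30 × 0.939113 = CHF 8,531,481.27
CHF 8,531,481.27 ÷ 0.00796620 = JPY 1,070,959,965
JPY 1,070,959,965 × 0.0660806 = HKD 70,769,677.06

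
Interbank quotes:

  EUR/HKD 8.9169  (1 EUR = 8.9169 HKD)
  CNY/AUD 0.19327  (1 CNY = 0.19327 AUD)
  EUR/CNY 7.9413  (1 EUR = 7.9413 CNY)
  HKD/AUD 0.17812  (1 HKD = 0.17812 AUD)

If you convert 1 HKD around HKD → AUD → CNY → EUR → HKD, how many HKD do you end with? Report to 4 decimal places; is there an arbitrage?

Around HKD → AUD → CNY → EUR → HKD: 1 × 0.17812 ÷ 0.19327 ÷ 7.9413 × 8.9169 = 1.034834
Product > 1; profitable direction is HKD → AUD → CNY → EUR → HKD.

1.0348 (arbitrage exists)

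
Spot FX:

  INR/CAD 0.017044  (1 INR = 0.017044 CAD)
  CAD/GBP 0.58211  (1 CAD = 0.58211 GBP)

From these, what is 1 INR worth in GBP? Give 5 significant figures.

INR/GBP = 0.0099215

1 INR × 0.017044 = 0.017044 CAD
0.017044 CAD × 0.58211 = 0.00992148 GBP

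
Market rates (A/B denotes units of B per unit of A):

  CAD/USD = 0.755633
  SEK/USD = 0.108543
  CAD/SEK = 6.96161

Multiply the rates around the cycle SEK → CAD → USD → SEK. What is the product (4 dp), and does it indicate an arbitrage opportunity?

Around SEK → CAD → USD → SEK: 1 ÷ 6.96161 × 0.755633 ÷ 0.108543 = 0.999999
Product ≈ 1 (deviation 0.000%, within rounding noise).

1.0000 (no arbitrage)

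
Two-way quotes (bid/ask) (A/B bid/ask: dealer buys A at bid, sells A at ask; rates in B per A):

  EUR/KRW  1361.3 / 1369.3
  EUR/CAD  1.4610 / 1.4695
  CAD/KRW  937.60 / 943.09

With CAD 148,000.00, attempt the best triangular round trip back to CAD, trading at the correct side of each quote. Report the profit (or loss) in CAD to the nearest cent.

Net profit: CAD 57.67

Best loop CAD → KRW → EUR → CAD:
CAD 148,000.00 × 937.60 (sell CAD at bid) = KRW 138,764,800
KRW 138,764,800 ÷ 1369.3 (buy EUR at ask) = EUR 101,339.95
EUR 101,339.95 × 1.4610 (sell EUR at bid) = CAD 148,057.67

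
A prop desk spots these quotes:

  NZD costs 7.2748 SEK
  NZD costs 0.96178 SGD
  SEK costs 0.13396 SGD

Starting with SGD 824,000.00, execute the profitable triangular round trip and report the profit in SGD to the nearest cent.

Profitable loop is SGD → NZD → SEK → SGD:
SGD 824,000.00 ÷ 0.96178 = NZD 856,744.79
NZD 856,744.79 × 7.2748 = SEK 6,232,646.97
SEK 6,232,646.97 × 0.13396 = SGD 834,925.39
Profit = SGD 834,925.39 − SGD 824,000.00

Profit: SGD 10,925.39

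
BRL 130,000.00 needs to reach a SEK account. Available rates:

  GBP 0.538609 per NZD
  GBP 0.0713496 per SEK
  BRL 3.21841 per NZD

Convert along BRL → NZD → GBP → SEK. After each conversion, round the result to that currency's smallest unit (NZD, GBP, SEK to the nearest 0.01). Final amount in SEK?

BRL 130,000.00 ÷ 3.21841 = NZD 40,392.62
NZD 40,392.62 × 0.538609 = GBP 21,755.83
GBP 21,755.83 ÷ 0.0713496 = SEK 304,918.74

SEK 304,918.74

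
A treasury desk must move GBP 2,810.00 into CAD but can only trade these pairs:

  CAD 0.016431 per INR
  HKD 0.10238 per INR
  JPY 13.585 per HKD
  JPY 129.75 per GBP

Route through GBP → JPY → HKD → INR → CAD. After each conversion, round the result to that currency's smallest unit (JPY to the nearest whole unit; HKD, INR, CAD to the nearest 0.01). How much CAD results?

GBP 2,810.00 × 129.75 = JPY 364,598
JPY 364,598 ÷ 13.585 = HKD 26,838.28
HKD 26,838.28 ÷ 0.10238 = INR 262,143.78
INR 262,143.78 × 0.016431 = CAD 4,307.28

CAD 4,307.28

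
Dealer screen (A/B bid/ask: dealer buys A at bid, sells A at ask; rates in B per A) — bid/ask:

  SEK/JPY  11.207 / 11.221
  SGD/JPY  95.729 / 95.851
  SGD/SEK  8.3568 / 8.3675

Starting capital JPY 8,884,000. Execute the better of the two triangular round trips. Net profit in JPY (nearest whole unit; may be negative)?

Net profit: JPY 173,843

Best loop JPY → SEK → SGD → JPY:
JPY 8,884,000 ÷ 11.221 (buy SEK at ask) = SEK 791,729.79
SEK 791,729.79 ÷ 8.3675 (buy SGD at ask) = SGD 94,619.63
SGD 94,619.63 × 95.729 (sell SGD at bid) = JPY 9,057,843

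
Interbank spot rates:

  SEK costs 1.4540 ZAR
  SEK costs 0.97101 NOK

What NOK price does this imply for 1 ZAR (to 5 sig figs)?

ZAR/NOK = 0.66782

1 ZAR ÷ 1.4540 = 0.687758 SEK
0.687758 SEK × 0.97101 = 0.66782 NOK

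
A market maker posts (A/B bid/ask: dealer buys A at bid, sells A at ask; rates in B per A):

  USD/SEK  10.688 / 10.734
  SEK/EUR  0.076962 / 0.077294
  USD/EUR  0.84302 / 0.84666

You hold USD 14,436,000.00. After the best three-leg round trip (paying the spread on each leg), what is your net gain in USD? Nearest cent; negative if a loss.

Best loop USD → EUR → SEK → USD:
USD 14,436,000.00 × 0.84302 (sell USD at bid) = EUR 12,169,836.72
EUR 12,169,836.72 ÷ 0.077294 (buy SEK at ask) = SEK 157,448,659.92
SEK 157,448,659.92 ÷ 10.734 (buy USD at ask) = USD 14,668,218.74

Net profit: USD 232,218.74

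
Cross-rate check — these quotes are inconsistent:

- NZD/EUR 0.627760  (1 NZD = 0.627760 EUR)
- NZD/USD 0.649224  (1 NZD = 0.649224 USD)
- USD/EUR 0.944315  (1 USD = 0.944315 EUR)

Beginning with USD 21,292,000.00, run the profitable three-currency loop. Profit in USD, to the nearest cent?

Profit: USD 510,115.83

Profitable loop is USD → NZD → EUR → USD:
USD 21,292,000.00 ÷ 0.649224 = NZD 32,796,076.55
NZD 32,796,076.55 × 0.627760 = EUR 20,588,065.01
EUR 20,588,065.01 ÷ 0.944315 = USD 21,802,115.83
Profit = USD 21,802,115.83 − USD 21,292,000.00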